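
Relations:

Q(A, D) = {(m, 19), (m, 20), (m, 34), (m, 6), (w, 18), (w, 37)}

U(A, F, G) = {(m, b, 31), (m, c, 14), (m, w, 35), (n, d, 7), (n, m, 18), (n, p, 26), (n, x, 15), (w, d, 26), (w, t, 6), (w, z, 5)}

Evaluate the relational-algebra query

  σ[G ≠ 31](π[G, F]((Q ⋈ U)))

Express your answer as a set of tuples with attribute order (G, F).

{(14, c), (26, d), (35, w), (5, z), (6, t)}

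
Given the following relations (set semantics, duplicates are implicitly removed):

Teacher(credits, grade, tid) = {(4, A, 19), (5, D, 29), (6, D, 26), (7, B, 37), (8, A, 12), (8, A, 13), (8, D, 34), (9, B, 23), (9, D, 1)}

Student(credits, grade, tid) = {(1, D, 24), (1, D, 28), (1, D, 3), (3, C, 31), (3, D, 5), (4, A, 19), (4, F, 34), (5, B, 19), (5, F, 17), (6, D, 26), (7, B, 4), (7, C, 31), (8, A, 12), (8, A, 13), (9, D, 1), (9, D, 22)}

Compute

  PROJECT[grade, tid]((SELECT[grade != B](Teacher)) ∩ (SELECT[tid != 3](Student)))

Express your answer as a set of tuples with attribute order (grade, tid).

Apply σ_{grade != B}; surviving tuples: {(4, A, 19), (5, D, 29), (6, D, 26), (8, A, 12), (8, A, 13), (8, D, 34), (9, D, 1)}
Apply σ_{tid != 3}; surviving tuples: {(1, D, 24), (1, D, 28), (3, C, 31), (3, D, 5), (4, A, 19), (4, F, 34), (5, B, 19), (5, F, 17), (6, D, 26), (7, B, 4), (7, C, 31), (8, A, 12), (8, A, 13), (9, D, 1), (9, D, 22)}
Taking the intersection: {(4, A, 19), (6, D, 26), (8, A, 12), (8, A, 13), (9, D, 1)}
π_{grade, tid} gives {(A, 12), (A, 13), (A, 19), (D, 1), (D, 26)}.

{(A, 12), (A, 13), (A, 19), (D, 1), (D, 26)}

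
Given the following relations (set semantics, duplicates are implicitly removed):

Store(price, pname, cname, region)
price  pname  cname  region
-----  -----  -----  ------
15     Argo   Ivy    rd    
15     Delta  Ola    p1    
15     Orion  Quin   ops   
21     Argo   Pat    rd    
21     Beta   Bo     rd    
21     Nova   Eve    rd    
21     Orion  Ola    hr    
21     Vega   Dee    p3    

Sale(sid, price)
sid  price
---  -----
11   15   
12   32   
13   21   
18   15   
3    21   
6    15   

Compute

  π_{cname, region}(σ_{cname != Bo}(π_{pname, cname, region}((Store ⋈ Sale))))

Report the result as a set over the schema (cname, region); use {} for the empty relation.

Natural join on price: {(15, Argo, Ivy, rd, 11), (15, Argo, Ivy, rd, 18), (15, Argo, Ivy, rd, 6), (15, Delta, Ola, p1, 11), (15, Delta, Ola, p1, 18), (15, Delta, Ola, p1, 6), (15, Orion, Quin, ops, 11), (15, Orion, Quin, ops, 18), (15, Orion, Quin, ops, 6), (21, Argo, Pat, rd, 13), (21, Argo, Pat, rd, 3), (21, Beta, Bo, rd, 13), (21, Beta, Bo, rd, 3), (21, Nova, Eve, rd, 13), (21, Nova, Eve, rd, 3), (21, Orion, Ola, hr, 13), (21, Orion, Ola, hr, 3), (21, Vega, Dee, p3, 13), (21, Vega, Dee, p3, 3)}
π[pname, cname, region]: project onto (pname, cname, region) (11 duplicate(s) eliminated) → {(Argo, Ivy, rd), (Argo, Pat, rd), (Beta, Bo, rd), (Delta, Ola, p1), (Nova, Eve, rd), (Orion, Ola, hr), (Orion, Quin, ops), (Vega, Dee, p3)}
Selection cname != Bo: {(Argo, Ivy, rd), (Argo, Pat, rd), (Delta, Ola, p1), (Nova, Eve, rd), (Orion, Ola, hr), (Orion, Quin, ops), (Vega, Dee, p3)}
π[cname, region]: project onto (cname, region) → {(Dee, p3), (Eve, rd), (Ivy, rd), (Ola, hr), (Ola, p1), (Pat, rd), (Quin, ops)}

{(Dee, p3), (Eve, rd), (Ivy, rd), (Ola, hr), (Ola, p1), (Pat, rd), (Quin, ops)}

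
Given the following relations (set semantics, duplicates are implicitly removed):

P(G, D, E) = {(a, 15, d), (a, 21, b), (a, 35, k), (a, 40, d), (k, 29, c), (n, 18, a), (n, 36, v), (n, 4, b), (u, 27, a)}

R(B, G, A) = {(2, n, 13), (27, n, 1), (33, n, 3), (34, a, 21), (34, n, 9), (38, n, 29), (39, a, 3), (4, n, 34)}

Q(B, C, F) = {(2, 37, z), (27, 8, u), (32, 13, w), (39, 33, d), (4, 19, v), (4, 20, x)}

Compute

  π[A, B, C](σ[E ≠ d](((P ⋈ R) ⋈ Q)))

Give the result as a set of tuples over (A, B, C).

{(1, 27, 8), (13, 2, 37), (3, 39, 33), (34, 4, 19), (34, 4, 20)}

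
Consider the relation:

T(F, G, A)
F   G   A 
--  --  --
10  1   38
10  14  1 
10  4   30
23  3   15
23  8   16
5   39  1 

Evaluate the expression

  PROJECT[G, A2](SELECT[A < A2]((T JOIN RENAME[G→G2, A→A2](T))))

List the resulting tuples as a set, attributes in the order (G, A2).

{(14, 30), (14, 38), (3, 16), (4, 38)}

ρ[G→G2, A→A2]: schema becomes (F, G2, A2); tuples unchanged.
Natural join on F: {(10, 1, 38, 1, 38), (10, 1, 38, 14, 1), (10, 1, 38, 4, 30), (10, 14, 1, 1, 38), (10, 14, 1, 14, 1), (10, 14, 1, 4, 30), (10, 4, 30, 1, 38), (10, 4, 30, 14, 1), (10, 4, 30, 4, 30), (23, 3, 15, 3, 15), (23, 3, 15, 8, 16), (23, 8, 16, 3, 15), (23, 8, 16, 8, 16), (5, 39, 1, 39, 1)}
σ[A < A2]: keep tuples satisfying A < A2 → {(10, 14, 1, 1, 38), (10, 14, 1, 4, 30), (10, 4, 30, 1, 38), (23, 3, 15, 8, 16)}
Projecting to G, A2: {(14, 30), (14, 38), (3, 16), (4, 38)}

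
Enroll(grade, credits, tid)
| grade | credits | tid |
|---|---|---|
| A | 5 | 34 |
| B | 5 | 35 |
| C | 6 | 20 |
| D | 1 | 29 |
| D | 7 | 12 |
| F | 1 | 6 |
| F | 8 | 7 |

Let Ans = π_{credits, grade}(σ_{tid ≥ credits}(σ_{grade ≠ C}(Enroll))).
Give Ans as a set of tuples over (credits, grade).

{(1, D), (1, F), (5, A), (5, B), (7, D)}

σ[grade ≠ C]: keep tuples satisfying grade ≠ C → {(A, 5, 34), (B, 5, 35), (D, 1, 29), (D, 7, 12), (F, 1, 6), (F, 8, 7)}
σ[tid ≥ credits]: keep tuples satisfying tid ≥ credits → {(A, 5, 34), (B, 5, 35), (D, 1, 29), (D, 7, 12), (F, 1, 6)}
π[credits, grade]: project onto (credits, grade) → {(1, D), (1, F), (5, A), (5, B), (7, D)}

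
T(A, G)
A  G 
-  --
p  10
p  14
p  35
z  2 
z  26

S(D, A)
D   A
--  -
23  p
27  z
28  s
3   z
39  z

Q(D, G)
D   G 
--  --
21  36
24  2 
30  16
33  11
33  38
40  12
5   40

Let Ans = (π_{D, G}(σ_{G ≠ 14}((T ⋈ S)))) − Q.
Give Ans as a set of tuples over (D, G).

{(23, 10), (23, 35), (27, 2), (27, 26), (3, 2), (3, 26), (39, 2), (39, 26)}

Natural join on A: {(p, 10, 23), (p, 14, 23), (p, 35, 23), (z, 2, 27), (z, 2, 3), (z, 2, 39), (z, 26, 27), (z, 26, 3), (z, 26, 39)}
σ[G ≠ 14]: keep tuples satisfying G ≠ 14 → {(p, 10, 23), (p, 35, 23), (z, 2, 27), (z, 2, 3), (z, 2, 39), (z, 26, 27), (z, 26, 3), (z, 26, 39)}
Keep only column(s) D, G: {(23, 10), (23, 35), (27, 2), (27, 26), (3, 2), (3, 26), (39, 2), (39, 26)}
Taking the difference: {(23, 10), (23, 35), (27, 2), (27, 26), (3, 2), (3, 26), (39, 2), (39, 26)}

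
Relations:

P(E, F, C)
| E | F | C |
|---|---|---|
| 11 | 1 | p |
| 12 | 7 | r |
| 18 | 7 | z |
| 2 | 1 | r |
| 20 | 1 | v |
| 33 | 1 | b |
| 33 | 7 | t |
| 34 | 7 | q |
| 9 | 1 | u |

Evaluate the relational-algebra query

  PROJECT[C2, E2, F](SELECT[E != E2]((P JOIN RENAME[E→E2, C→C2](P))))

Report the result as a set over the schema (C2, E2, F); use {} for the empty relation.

ρ[E→E2, C→C2]: schema becomes (E2, F, C2); tuples unchanged.
Natural join on F: {(11, 1, p, 11, p), (11, 1, p, 2, r), (11, 1, p, 20, v), (11, 1, p, 33, b), (11, 1, p, 9, u), (12, 7, r, 12, r), (12, 7, r, 18, z), (12, 7, r, 33, t), (12, 7, r, 34, q), (18, 7, z, 12, r), (18, 7, z, 18, z), (18, 7, z, 33, t), (18, 7, z, 34, q), (2, 1, r, 11, p), (2, 1, r, 2, r), (2, 1, r, 20, v), (2, 1, r, 33, b), (2, 1, r, 9, u), (20, 1, v, 11, p), (20, 1, v, 2, r), (20, 1, v, 20, v), (20, 1, v, 33, b), (20, 1, v, 9, u), (33, 1, b, 11, p), (33, 1, b, 2, r), (33, 1, b, 20, v), (33, 1, b, 33, b), (33, 1, b, 9, u), (33, 7, t, 12, r), (33, 7, t, 18, z), (33, 7, t, 33, t), (33, 7, t, 34, q), (34, 7, q, 12, r), (34, 7, q, 18, z), (34, 7, q, 33, t), (34, 7, q, 34, q), (9, 1, u, 11, p), (9, 1, u, 2, r), (9, 1, u, 20, v), (9, 1, u, 33, b), (9, 1, u, 9, u)}
Apply σ_{E != E2}; surviving tuples: {(11, 1, p, 2, r), (11, 1, p, 20, v), (11, 1, p, 33, b), (11, 1, p, 9, u), (12, 7, r, 18, z), (12, 7, r, 33, t), (12, 7, r, 34, q), (18, 7, z, 12, r), (18, 7, z, 33, t), (18, 7, z, 34, q), (2, 1, r, 11, p), (2, 1, r, 20, v), (2, 1, r, 33, b), (2, 1, r, 9, u), (20, 1, v, 11, p), (20, 1, v, 2, r), (20, 1, v, 33, b), (20, 1, v, 9, u), (33, 1, b, 11, p), (33, 1, b, 2, r), (33, 1, b, 20, v), (33, 1, b, 9, u), (33, 7, t, 12, r), (33, 7, t, 18, z), (33, 7, t, 34, q), (34, 7, q, 12, r), (34, 7, q, 18, z), (34, 7, q, 33, t), (9, 1, u, 11, p), (9, 1, u, 2, r), (9, 1, u, 20, v), (9, 1, u, 33, b)}
π[C2, E2, F]: project onto (C2, E2, F) (23 duplicate(s) eliminated) → {(b, 33, 1), (p, 11, 1), (q, 34, 7), (r, 12, 7), (r, 2, 1), (t, 33, 7), (u, 9, 1), (v, 20, 1), (z, 18, 7)}

{(b, 33, 1), (p, 11, 1), (q, 34, 7), (r, 12, 7), (r, 2, 1), (t, 33, 7), (u, 9, 1), (v, 20, 1), (z, 18, 7)}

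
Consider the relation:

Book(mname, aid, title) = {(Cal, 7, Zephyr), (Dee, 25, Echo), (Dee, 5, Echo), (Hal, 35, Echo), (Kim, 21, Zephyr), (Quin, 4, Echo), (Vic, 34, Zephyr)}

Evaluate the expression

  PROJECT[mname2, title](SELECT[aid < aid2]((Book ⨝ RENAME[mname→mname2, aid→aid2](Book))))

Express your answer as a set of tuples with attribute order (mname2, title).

{(Dee, Echo), (Hal, Echo), (Kim, Zephyr), (Vic, Zephyr)}

ρ[mname→mname2, aid→aid2]: schema becomes (mname2, aid2, title); tuples unchanged.
Joining Book and RENAME[mname→mname2, aid→aid2](Book) on title yields {(Cal, 7, Zephyr, Cal, 7), (Cal, 7, Zephyr, Kim, 21), (Cal, 7, Zephyr, Vic, 34), (Dee, 25, Echo, Dee, 25), (Dee, 25, Echo, Dee, 5), (Dee, 25, Echo, Hal, 35), (Dee, 25, Echo, Quin, 4), (Dee, 5, Echo, Dee, 25), (Dee, 5, Echo, Dee, 5), (Dee, 5, Echo, Hal, 35), (Dee, 5, Echo, Quin, 4), (Hal, 35, Echo, Dee, 25), (Hal, 35, Echo, Dee, 5), (Hal, 35, Echo, Hal, 35), (Hal, 35, Echo, Quin, 4), (Kim, 21, Zephyr, Cal, 7), (Kim, 21, Zephyr, Kim, 21), (Kim, 21, Zephyr, Vic, 34), (Quin, 4, Echo, Dee, 25), (Quin, 4, Echo, Dee, 5), (Quin, 4, Echo, Hal, 35), (Quin, 4, Echo, Quin, 4), (Vic, 34, Zephyr, Cal, 7), (Vic, 34, Zephyr, Kim, 21), (Vic, 34, Zephyr, Vic, 34)}.
Apply σ_{aid < aid2}; surviving tuples: {(Cal, 7, Zephyr, Kim, 21), (Cal, 7, Zephyr, Vic, 34), (Dee, 25, Echo, Hal, 35), (Dee, 5, Echo, Dee, 25), (Dee, 5, Echo, Hal, 35), (Kim, 21, Zephyr, Vic, 34), (Quin, 4, Echo, Dee, 25), (Quin, 4, Echo, Dee, 5), (Quin, 4, Echo, Hal, 35)}
Keep only column(s) mname2, title (5 duplicate(s) eliminated): {(Dee, Echo), (Hal, Echo), (Kim, Zephyr), (Vic, Zephyr)}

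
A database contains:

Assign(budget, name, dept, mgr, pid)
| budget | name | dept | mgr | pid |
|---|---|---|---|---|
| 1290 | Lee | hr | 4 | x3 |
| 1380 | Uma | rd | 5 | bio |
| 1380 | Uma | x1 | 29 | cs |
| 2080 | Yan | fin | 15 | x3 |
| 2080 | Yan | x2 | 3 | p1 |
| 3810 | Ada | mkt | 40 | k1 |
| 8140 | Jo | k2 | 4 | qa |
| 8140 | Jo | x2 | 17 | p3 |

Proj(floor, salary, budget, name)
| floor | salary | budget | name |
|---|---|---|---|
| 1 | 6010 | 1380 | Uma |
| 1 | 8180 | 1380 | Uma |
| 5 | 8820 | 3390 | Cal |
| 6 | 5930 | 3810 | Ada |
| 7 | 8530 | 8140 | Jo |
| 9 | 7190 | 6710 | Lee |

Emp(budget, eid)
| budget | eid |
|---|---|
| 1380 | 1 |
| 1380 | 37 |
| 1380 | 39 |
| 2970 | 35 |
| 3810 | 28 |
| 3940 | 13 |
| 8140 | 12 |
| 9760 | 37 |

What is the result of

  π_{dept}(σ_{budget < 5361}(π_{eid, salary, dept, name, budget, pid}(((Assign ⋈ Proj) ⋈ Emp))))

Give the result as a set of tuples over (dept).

{mkt, rd, x1}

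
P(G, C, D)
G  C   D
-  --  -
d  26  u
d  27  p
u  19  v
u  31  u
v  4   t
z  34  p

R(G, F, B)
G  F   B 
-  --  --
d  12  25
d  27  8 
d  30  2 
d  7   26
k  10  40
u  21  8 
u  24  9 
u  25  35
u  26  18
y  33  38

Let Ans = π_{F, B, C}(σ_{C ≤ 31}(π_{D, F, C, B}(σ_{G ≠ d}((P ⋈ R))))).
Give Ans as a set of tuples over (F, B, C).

{(21, 8, 19), (21, 8, 31), (24, 9, 19), (24, 9, 31), (25, 35, 19), (25, 35, 31), (26, 18, 19), (26, 18, 31)}

P ⋈ R (natural join on G): {(d, 26, u, 12, 25), (d, 26, u, 27, 8), (d, 26, u, 30, 2), (d, 26, u, 7, 26), (d, 27, p, 12, 25), (d, 27, p, 27, 8), (d, 27, p, 30, 2), (d, 27, p, 7, 26), (u, 19, v, 21, 8), (u, 19, v, 24, 9), (u, 19, v, 25, 35), (u, 19, v, 26, 18), (u, 31, u, 21, 8), (u, 31, u, 24, 9), (u, 31, u, 25, 35), (u, 31, u, 26, 18)}
Filtering on G ≠ d leaves {(u, 19, v, 21, 8), (u, 19, v, 24, 9), (u, 19, v, 25, 35), (u, 19, v, 26, 18), (u, 31, u, 21, 8), (u, 31, u, 24, 9), (u, 31, u, 25, 35), (u, 31, u, 26, 18)}.
Projecting to D, F, C, B: {(u, 21, 31, 8), (u, 24, 31, 9), (u, 25, 31, 35), (u, 26, 31, 18), (v, 21, 19, 8), (v, 24, 19, 9), (v, 25, 19, 35), (v, 26, 19, 18)}
Filtering on C ≤ 31 leaves {(u, 21, 31, 8), (u, 24, 31, 9), (u, 25, 31, 35), (u, 26, 31, 18), (v, 21, 19, 8), (v, 24, 19, 9), (v, 25, 19, 35), (v, 26, 19, 18)}.
Projecting to F, B, C: {(21, 8, 19), (21, 8, 31), (24, 9, 19), (24, 9, 31), (25, 35, 19), (25, 35, 31), (26, 18, 19), (26, 18, 31)}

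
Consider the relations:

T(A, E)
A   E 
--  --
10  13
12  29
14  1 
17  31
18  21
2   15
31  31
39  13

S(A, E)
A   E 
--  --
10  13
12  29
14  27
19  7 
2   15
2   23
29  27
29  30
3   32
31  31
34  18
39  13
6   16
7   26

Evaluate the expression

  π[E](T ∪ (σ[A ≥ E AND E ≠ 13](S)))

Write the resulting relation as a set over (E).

{1, 13, 15, 18, 21, 27, 29, 31, 7}

σ[A ≥ E AND E ≠ 13]: keep tuples satisfying A ≥ E AND E ≠ 13 → {(19, 7), (29, 27), (31, 31), (34, 18)}
Union: {(10, 13), (12, 29), (14, 1), (17, 31), (18, 21), (2, 15), (31, 31), (39, 13)} with {(19, 7), (29, 27), (31, 31), (34, 18)} → {(10, 13), (12, 29), (14, 1), (17, 31), (18, 21), (19, 7), (2, 15), (29, 27), (31, 31), (34, 18), (39, 13)}
π[E]: project onto (E) (2 duplicate(s) eliminated) → {1, 13, 15, 18, 21, 27, 29, 31, 7}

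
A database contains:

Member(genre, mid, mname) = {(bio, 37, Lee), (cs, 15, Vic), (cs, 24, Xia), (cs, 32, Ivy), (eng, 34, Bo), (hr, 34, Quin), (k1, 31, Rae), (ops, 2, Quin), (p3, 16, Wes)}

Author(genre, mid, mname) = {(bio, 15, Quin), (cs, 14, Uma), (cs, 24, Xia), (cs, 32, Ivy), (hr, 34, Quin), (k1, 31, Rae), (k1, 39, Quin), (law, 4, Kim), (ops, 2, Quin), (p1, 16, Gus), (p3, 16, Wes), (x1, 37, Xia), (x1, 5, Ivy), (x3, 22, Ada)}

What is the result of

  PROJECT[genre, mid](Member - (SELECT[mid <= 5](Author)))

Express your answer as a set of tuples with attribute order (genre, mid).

{(bio, 37), (cs, 15), (cs, 24), (cs, 32), (eng, 34), (hr, 34), (k1, 31), (p3, 16)}

Selection mid <= 5: {(law, 4, Kim), (ops, 2, Quin), (x1, 5, Ivy)}
Set difference of the two operands is {(bio, 37, Lee), (cs, 15, Vic), (cs, 24, Xia), (cs, 32, Ivy), (eng, 34, Bo), (hr, 34, Quin), (k1, 31, Rae), (p3, 16, Wes)}.
Keep only column(s) genre, mid: {(bio, 37), (cs, 15), (cs, 24), (cs, 32), (eng, 34), (hr, 34), (k1, 31), (p3, 16)}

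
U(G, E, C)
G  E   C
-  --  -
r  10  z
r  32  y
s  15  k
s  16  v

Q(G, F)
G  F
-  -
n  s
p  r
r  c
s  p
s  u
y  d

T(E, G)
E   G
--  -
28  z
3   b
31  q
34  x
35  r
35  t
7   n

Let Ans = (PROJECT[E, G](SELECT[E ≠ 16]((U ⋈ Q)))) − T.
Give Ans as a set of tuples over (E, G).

{(10, r), (15, s), (32, r)}

U ⋈ Q (natural join on G): {(r, 10, z, c), (r, 32, y, c), (s, 15, k, p), (s, 15, k, u), (s, 16, v, p), (s, 16, v, u)}
Filtering on E ≠ 16 leaves {(r, 10, z, c), (r, 32, y, c), (s, 15, k, p), (s, 15, k, u)}.
π[E, G]: project onto (E, G) (1 duplicate(s) eliminated) → {(10, r), (15, s), (32, r)}
Taking the difference: {(10, r), (15, s), (32, r)}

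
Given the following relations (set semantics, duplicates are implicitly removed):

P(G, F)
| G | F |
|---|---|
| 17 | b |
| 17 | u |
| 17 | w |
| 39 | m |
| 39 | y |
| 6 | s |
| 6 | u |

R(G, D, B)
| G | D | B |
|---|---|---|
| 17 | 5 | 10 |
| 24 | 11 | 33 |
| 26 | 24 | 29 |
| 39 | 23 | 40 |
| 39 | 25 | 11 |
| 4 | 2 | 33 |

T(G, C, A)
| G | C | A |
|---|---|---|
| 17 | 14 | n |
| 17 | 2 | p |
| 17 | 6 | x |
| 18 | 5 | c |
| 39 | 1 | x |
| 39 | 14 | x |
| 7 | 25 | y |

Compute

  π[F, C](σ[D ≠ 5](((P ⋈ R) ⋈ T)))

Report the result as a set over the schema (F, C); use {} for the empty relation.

Natural join on G: {(17, b, 5, 10), (17, u, 5, 10), (17, w, 5, 10), (39, m, 23, 40), (39, m, 25, 11), (39, y, 23, 40), (39, y, 25, 11)}
Natural join on G: {(17, b, 5, 10, 14, n), (17, b, 5, 10, 2, p), (17, b, 5, 10, 6, x), (17, u, 5, 10, 14, n), (17, u, 5, 10, 2, p), (17, u, 5, 10, 6, x), (17, w, 5, 10, 14, n), (17, w, 5, 10, 2, p), (17, w, 5, 10, 6, x), (39, m, 23, 40, 1, x), (39, m, 23, 40, 14, x), (39, m, 25, 11, 1, x), (39, m, 25, 11, 14, x), (39, y, 23, 40, 1, x), (39, y, 23, 40, 14, x), (39, y, 25, 11, 1, x), (39, y, 25, 11, 14, x)}
Apply σ_{D ≠ 5}; surviving tuples: {(39, m, 23, 40, 1, x), (39, m, 23, 40, 14, x), (39, m, 25, 11, 1, x), (39, m, 25, 11, 14, x), (39, y, 23, 40, 1, x), (39, y, 23, 40, 14, x), (39, y, 25, 11, 1, x), (39, y, 25, 11, 14, x)}
π[F, C]: project onto (F, C) (4 duplicate(s) eliminated) → {(m, 1), (m, 14), (y, 1), (y, 14)}

{(m, 1), (m, 14), (y, 1), (y, 14)}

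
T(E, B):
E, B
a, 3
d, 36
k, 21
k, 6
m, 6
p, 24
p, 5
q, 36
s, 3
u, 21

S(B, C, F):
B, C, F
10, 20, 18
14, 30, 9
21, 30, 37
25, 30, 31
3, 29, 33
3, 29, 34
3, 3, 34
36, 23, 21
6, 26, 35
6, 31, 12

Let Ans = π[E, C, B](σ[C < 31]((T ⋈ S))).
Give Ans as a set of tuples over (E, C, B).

Joining T and S on B yields {(a, 3, 29, 33), (a, 3, 29, 34), (a, 3, 3, 34), (d, 36, 23, 21), (k, 21, 30, 37), (k, 6, 26, 35), (k, 6, 31, 12), (m, 6, 26, 35), (m, 6, 31, 12), (q, 36, 23, 21), (s, 3, 29, 33), (s, 3, 29, 34), (s, 3, 3, 34), (u, 21, 30, 37)}.
Apply σ_{C < 31}; surviving tuples: {(a, 3, 29, 33), (a, 3, 29, 34), (a, 3, 3, 34), (d, 36, 23, 21), (k, 21, 30, 37), (k, 6, 26, 35), (m, 6, 26, 35), (q, 36, 23, 21), (s, 3, 29, 33), (s, 3, 29, 34), (s, 3, 3, 34), (u, 21, 30, 37)}
π_{E, C, B} gives {(a, 29, 3), (a, 3, 3), (d, 23, 36), (k, 26, 6), (k, 30, 21), (m, 26, 6), (q, 23, 36), (s, 29, 3), (s, 3, 3), (u, 30, 21)} (2 duplicate(s) eliminated).

{(a, 29, 3), (a, 3, 3), (d, 23, 36), (k, 26, 6), (k, 30, 21), (m, 26, 6), (q, 23, 36), (s, 29, 3), (s, 3, 3), (u, 30, 21)}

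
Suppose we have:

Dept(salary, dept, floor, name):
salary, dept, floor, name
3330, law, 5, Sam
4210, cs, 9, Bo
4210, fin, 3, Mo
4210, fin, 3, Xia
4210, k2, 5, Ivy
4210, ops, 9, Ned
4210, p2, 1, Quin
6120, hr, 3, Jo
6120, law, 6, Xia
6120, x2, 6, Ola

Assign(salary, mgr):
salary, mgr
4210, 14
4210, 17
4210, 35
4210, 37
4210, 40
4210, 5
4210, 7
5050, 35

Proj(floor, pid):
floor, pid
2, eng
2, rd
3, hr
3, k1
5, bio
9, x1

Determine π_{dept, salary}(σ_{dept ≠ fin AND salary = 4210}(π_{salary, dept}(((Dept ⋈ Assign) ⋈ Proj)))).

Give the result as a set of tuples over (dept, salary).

{(cs, 4210), (k2, 4210), (ops, 4210)}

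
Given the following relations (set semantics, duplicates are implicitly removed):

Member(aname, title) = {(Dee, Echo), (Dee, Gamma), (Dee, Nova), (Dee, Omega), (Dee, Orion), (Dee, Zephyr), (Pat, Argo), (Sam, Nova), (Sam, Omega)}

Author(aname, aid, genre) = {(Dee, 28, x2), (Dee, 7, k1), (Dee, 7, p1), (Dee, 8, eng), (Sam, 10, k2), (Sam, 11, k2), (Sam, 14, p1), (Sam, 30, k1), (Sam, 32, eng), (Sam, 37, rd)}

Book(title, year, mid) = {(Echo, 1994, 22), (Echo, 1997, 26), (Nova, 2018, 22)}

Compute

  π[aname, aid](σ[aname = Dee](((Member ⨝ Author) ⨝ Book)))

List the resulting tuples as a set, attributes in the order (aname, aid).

Natural join on aname: {(Dee, Echo, 28, x2), (Dee, Echo, 7, k1), (Dee, Echo, 7, p1), (Dee, Echo, 8, eng), (Dee, Gamma, 28, x2), (Dee, Gamma, 7, k1), (Dee, Gamma, 7, p1), (Dee, Gamma, 8, eng), (Dee, Nova, 28, x2), (Dee, Nova, 7, k1), (Dee, Nova, 7, p1), (Dee, Nova, 8, eng), (Dee, Omega, 28, x2), (Dee, Omega, 7, k1), (Dee, Omega, 7, p1), (Dee, Omega, 8, eng), (Dee, Orion, 28, x2), (Dee, Orion, 7, k1), (Dee, Orion, 7, p1), (Dee, Orion, 8, eng), (Dee, Zephyr, 28, x2), (Dee, Zephyr, 7, k1), (Dee, Zephyr, 7, p1), (Dee, Zephyr, 8, eng), (Sam, Nova, 10, k2), (Sam, Nova, 11, k2), (Sam, Nova, 14, p1), (Sam, Nova, 30, k1), (Sam, Nova, 32, eng), (Sam, Nova, 37, rd), (Sam, Omega, 10, k2), (Sam, Omega, 11, k2), (Sam, Omega, 14, p1), (Sam, Omega, 30, k1), (Sam, Omega, 32, eng), (Sam, Omega, 37, rd)}
Natural join on title: {(Dee, Echo, 28, x2, 1994, 22), (Dee, Echo, 28, x2, 1997, 26), (Dee, Echo, 7, k1, 1994, 22), (Dee, Echo, 7, k1, 1997, 26), (Dee, Echo, 7, p1, 1994, 22), (Dee, Echo, 7, p1, 1997, 26), (Dee, Echo, 8, eng, 1994, 22), (Dee, Echo, 8, eng, 1997, 26), (Dee, Nova, 28, x2, 2018, 22), (Dee, Nova, 7, k1, 2018, 22), (Dee, Nova, 7, p1, 2018, 22), (Dee, Nova, 8, eng, 2018, 22), (Sam, Nova, 10, k2, 2018, 22), (Sam, Nova, 11, k2, 2018, 22), (Sam, Nova, 14, p1, 2018, 22), (Sam, Nova, 30, k1, 2018, 22), (Sam, Nova, 32, eng, 2018, 22), (Sam, Nova, 37, rd, 2018, 22)}
σ[aname = Dee]: keep tuples satisfying aname = Dee → {(Dee, Echo, 28, x2, 1994, 22), (Dee, Echo, 28, x2, 1997, 26), (Dee, Echo, 7, k1, 1994, 22), (Dee, Echo, 7, k1, 1997, 26), (Dee, Echo, 7, p1, 1994, 22), (Dee, Echo, 7, p1, 1997, 26), (Dee, Echo, 8, eng, 1994, 22), (Dee, Echo, 8, eng, 1997, 26), (Dee, Nova, 28, x2, 2018, 22), (Dee, Nova, 7, k1, 2018, 22), (Dee, Nova, 7, p1, 2018, 22), (Dee, Nova, 8, eng, 2018, 22)}
π[aname, aid]: project onto (aname, aid) (9 duplicate(s) eliminated) → {(Dee, 28), (Dee, 7), (Dee, 8)}

{(Dee, 28), (Dee, 7), (Dee, 8)}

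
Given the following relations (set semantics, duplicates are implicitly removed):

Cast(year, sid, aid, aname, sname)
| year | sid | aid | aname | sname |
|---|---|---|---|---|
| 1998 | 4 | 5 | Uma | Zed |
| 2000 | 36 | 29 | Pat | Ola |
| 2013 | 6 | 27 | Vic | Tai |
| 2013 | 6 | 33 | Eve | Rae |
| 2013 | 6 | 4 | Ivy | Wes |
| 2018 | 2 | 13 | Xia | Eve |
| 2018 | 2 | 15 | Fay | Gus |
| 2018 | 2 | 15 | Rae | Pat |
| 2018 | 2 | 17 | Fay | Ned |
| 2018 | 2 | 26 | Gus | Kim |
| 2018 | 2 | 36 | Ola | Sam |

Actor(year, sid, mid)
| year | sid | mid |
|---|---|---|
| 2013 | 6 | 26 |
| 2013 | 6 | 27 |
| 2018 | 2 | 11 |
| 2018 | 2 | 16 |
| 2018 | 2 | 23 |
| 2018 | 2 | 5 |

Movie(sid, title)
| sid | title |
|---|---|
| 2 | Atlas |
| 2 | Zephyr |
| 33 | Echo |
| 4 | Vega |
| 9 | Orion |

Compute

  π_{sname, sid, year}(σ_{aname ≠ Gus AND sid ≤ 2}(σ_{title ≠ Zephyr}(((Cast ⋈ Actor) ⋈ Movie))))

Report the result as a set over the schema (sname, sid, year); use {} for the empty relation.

{(Eve, 2, 2018), (Gus, 2, 2018), (Ned, 2, 2018), (Pat, 2, 2018), (Sam, 2, 2018)}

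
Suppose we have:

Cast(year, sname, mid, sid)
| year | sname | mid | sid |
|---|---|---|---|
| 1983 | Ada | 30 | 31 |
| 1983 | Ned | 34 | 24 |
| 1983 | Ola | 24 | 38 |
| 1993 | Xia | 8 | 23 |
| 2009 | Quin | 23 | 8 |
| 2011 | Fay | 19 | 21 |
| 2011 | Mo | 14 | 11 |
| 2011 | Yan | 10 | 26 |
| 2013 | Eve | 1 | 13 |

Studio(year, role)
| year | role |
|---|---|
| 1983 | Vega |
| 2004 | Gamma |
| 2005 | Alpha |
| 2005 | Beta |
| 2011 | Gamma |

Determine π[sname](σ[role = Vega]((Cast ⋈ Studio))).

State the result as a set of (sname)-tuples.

{Ada, Ned, Ola}

Cast ⋈ Studio (natural join on year): {(1983, Ada, 30, 31, Vega), (1983, Ned, 34, 24, Vega), (1983, Ola, 24, 38, Vega), (2011, Fay, 19, 21, Gamma), (2011, Mo, 14, 11, Gamma), (2011, Yan, 10, 26, Gamma)}
Selection role = Vega: {(1983, Ada, 30, 31, Vega), (1983, Ned, 34, 24, Vega), (1983, Ola, 24, 38, Vega)}
π_{sname} gives {Ada, Ned, Ola}.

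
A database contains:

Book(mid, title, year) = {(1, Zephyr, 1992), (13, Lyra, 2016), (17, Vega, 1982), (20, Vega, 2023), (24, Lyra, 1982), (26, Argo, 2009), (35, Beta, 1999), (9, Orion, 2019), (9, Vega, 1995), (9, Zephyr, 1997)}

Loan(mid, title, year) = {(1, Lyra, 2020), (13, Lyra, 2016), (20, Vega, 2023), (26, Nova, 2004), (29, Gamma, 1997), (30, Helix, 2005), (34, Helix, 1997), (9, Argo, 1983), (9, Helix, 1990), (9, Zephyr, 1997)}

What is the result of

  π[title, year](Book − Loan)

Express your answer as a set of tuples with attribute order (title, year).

Set difference of the two operands is {(1, Zephyr, 1992), (17, Vega, 1982), (24, Lyra, 1982), (26, Argo, 2009), (35, Beta, 1999), (9, Orion, 2019), (9, Vega, 1995)}.
π_{title, year} gives {(Argo, 2009), (Beta, 1999), (Lyra, 1982), (Orion, 2019), (Vega, 1982), (Vega, 1995), (Zephyr, 1992)}.

{(Argo, 2009), (Beta, 1999), (Lyra, 1982), (Orion, 2019), (Vega, 1982), (Vega, 1995), (Zephyr, 1992)}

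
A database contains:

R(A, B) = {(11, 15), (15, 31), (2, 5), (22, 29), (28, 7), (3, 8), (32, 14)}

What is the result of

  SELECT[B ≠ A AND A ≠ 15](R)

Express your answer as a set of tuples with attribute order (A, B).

{(11, 15), (2, 5), (22, 29), (28, 7), (3, 8), (32, 14)}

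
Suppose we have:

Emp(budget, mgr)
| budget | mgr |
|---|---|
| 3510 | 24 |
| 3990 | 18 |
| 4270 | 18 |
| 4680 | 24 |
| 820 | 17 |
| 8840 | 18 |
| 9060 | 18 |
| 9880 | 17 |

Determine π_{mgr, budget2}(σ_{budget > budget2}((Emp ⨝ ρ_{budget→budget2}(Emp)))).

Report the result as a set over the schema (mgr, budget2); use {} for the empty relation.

{(17, 820), (18, 3990), (18, 4270), (18, 8840), (24, 3510)}

ρ[budget→budget2]: schema becomes (budget2, mgr); tuples unchanged.
Emp ⋈ ρ_{budget→budget2}(Emp) (natural join on mgr): {(3510, 24, 3510), (3510, 24, 4680), (3990, 18, 3990), (3990, 18, 4270), (3990, 18, 8840), (3990, 18, 9060), (4270, 18, 3990), (4270, 18, 4270), (4270, 18, 8840), (4270, 18, 9060), (4680, 24, 3510), (4680, 24, 4680), (820, 17, 820), (820, 17, 9880), (8840, 18, 3990), (8840, 18, 4270), (8840, 18, 8840), (8840, 18, 9060), (9060, 18, 3990), (9060, 18, 4270), (9060, 18, 8840), (9060, 18, 9060), (9880, 17, 820), (9880, 17, 9880)}
Apply σ_{budget > budget2}; surviving tuples: {(4270, 18, 3990), (4680, 24, 3510), (8840, 18, 3990), (8840, 18, 4270), (9060, 18, 3990), (9060, 18, 4270), (9060, 18, 8840), (9880, 17, 820)}
π[mgr, budget2]: project onto (mgr, budget2) (3 duplicate(s) eliminated) → {(17, 820), (18, 3990), (18, 4270), (18, 8840), (24, 3510)}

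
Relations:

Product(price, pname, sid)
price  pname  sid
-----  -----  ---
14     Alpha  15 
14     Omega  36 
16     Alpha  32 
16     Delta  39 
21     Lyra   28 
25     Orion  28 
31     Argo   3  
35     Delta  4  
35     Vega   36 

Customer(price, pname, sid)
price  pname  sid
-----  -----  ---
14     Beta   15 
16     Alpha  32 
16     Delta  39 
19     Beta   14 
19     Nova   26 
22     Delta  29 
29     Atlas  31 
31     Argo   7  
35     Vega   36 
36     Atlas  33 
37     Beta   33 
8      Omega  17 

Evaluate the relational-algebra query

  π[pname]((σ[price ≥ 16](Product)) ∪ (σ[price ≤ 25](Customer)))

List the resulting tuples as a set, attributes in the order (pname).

Filtering on price ≥ 16 leaves {(16, Alpha, 32), (16, Delta, 39), (21, Lyra, 28), (25, Orion, 28), (31, Argo, 3), (35, Delta, 4), (35, Vega, 36)}.
Filtering on price ≤ 25 leaves {(14, Beta, 15), (16, Alpha, 32), (16, Delta, 39), (19, Beta, 14), (19, Nova, 26), (22, Delta, 29), (8, Omega, 17)}.
Union: {(16, Alpha, 32), (16, Delta, 39), (21, Lyra, 28), (25, Orion, 28), (31, Argo, 3), (35, Delta, 4), (35, Vega, 36)} with {(14, Beta, 15), (16, Alpha, 32), (16, Delta, 39), (19, Beta, 14), (19, Nova, 26), (22, Delta, 29), (8, Omega, 17)} → {(14, Beta, 15), (16, Alpha, 32), (16, Delta, 39), (19, Beta, 14), (19, Nova, 26), (21, Lyra, 28), (22, Delta, 29), (25, Orion, 28), (31, Argo, 3), (35, Delta, 4), (35, Vega, 36), (8, Omega, 17)}
Projecting to pname (3 duplicate(s) eliminated): {Alpha, Argo, Beta, Delta, Lyra, Nova, Omega, Orion, Vega}

{Alpha, Argo, Beta, Delta, Lyra, Nova, Omega, Orion, Vega}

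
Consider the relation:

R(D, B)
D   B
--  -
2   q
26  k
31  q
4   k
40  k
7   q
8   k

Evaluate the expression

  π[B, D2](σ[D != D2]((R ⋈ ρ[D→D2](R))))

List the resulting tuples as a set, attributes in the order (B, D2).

{(k, 26), (k, 4), (k, 40), (k, 8), (q, 2), (q, 31), (q, 7)}

ρ[D→D2]: schema becomes (D2, B); tuples unchanged.
Natural join on B: {(2, q, 2), (2, q, 31), (2, q, 7), (26, k, 26), (26, k, 4), (26, k, 40), (26, k, 8), (31, q, 2), (31, q, 31), (31, q, 7), (4, k, 26), (4, k, 4), (4, k, 40), (4, k, 8), (40, k, 26), (40, k, 4), (40, k, 40), (40, k, 8), (7, q, 2), (7, q, 31), (7, q, 7), (8, k, 26), (8, k, 4), (8, k, 40), (8, k, 8)}
Selection D != D2: {(2, q, 31), (2, q, 7), (26, k, 4), (26, k, 40), (26, k, 8), (31, q, 2), (31, q, 7), (4, k, 26), (4, k, 40), (4, k, 8), (40, k, 26), (40, k, 4), (40, k, 8), (7, q, 2), (7, q, 31), (8, k, 26), (8, k, 4), (8, k, 40)}
Projecting to B, D2 (11 duplicate(s) eliminated): {(k, 26), (k, 4), (k, 40), (k, 8), (q, 2), (q, 31), (q, 7)}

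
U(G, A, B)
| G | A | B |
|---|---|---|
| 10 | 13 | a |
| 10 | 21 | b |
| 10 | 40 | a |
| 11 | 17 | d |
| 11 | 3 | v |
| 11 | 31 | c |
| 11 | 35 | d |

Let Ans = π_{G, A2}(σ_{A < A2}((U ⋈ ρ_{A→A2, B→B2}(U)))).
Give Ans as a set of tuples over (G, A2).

{(10, 21), (10, 40), (11, 17), (11, 31), (11, 35)}

ρ[A→A2, B→B2]: schema becomes (G, A2, B2); tuples unchanged.
Joining U and ρ_{A→A2, B→B2}(U) on G yields {(10, 13, a, 13, a), (10, 13, a, 21, b), (10, 13, a, 40, a), (10, 21, b, 13, a), (10, 21, b, 21, b), (10, 21, b, 40, a), (10, 40, a, 13, a), (10, 40, a, 21, b), (10, 40, a, 40, a), (11, 17, d, 17, d), (11, 17, d, 3, v), (11, 17, d, 31, c), (11, 17, d, 35, d), (11, 3, v, 17, d), (11, 3, v, 3, v), (11, 3, v, 31, c), (11, 3, v, 35, d), (11, 31, c, 17, d), (11, 31, c, 3, v), (11, 31, c, 31, c), (11, 31, c, 35, d), (11, 35, d, 17, d), (11, 35, d, 3, v), (11, 35, d, 31, c), (11, 35, d, 35, d)}.
Filtering on A < A2 leaves {(10, 13, a, 21, b), (10, 13, a, 40, a), (10, 21, b, 40, a), (11, 17, d, 31, c), (11, 17, d, 35, d), (11, 3, v, 17, d), (11, 3, v, 31, c), (11, 3, v, 35, d), (11, 31, c, 35, d)}.
Keep only column(s) G, A2 (4 duplicate(s) eliminated): {(10, 21), (10, 40), (11, 17), (11, 31), (11, 35)}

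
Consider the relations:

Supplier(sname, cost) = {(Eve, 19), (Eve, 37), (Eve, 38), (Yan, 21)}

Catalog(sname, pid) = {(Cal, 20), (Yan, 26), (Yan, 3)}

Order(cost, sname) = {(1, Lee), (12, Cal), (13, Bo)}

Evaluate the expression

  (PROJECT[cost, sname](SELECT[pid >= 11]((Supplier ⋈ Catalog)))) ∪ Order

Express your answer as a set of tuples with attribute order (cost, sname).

{(1, Lee), (12, Cal), (13, Bo), (21, Yan)}

Joining Supplier and Catalog on sname yields {(Yan, 21, 26), (Yan, 21, 3)}.
Filtering on pid >= 11 leaves {(Yan, 21, 26)}.
Projecting to cost, sname: {(21, Yan)}
Taking the union: {(1, Lee), (12, Cal), (13, Bo), (21, Yan)}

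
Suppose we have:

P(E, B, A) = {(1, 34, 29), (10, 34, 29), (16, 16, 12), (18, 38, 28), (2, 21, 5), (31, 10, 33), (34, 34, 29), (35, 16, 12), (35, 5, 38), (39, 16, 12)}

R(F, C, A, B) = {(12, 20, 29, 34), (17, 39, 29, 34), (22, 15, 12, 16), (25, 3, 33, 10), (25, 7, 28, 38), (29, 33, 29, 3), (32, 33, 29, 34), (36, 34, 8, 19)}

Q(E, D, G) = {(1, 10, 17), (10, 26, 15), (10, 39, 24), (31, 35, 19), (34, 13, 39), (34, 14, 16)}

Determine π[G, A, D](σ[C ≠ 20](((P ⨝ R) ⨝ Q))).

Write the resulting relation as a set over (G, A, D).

Natural join on B, A: {(1, 34, 29, 12, 20), (1, 34, 29, 17, 39), (1, 34, 29, 32, 33), (10, 34, 29, 12, 20), (10, 34, 29, 17, 39), (10, 34, 29, 32, 33), (16, 16, 12, 22, 15), (18, 38, 28, 25, 7), (31, 10, 33, 25, 3), (34, 34, 29, 12, 20), (34, 34, 29, 17, 39), (34, 34, 29, 32, 33), (35, 16, 12, 22, 15), (39, 16, 12, 22, 15)}
Natural join on E: {(1, 34, 29, 12, 20, 10, 17), (1, 34, 29, 17, 39, 10, 17), (1, 34, 29, 32, 33, 10, 17), (10, 34, 29, 12, 20, 26, 15), (10, 34, 29, 12, 20, 39, 24), (10, 34, 29, 17, 39, 26, 15), (10, 34, 29, 17, 39, 39, 24), (10, 34, 29, 32, 33, 26, 15), (10, 34, 29, 32, 33, 39, 24), (31, 10, 33, 25, 3, 35, 19), (34, 34, 29, 12, 20, 13, 39), (34, 34, 29, 12, 20, 14, 16), (34, 34, 29, 17, 39, 13, 39), (34, 34, 29, 17, 39, 14, 16), (34, 34, 29, 32, 33, 13, 39), (34, 34, 29, 32, 33, 14, 16)}
Selection C ≠ 20: {(1, 34, 29, 17, 39, 10, 17), (1, 34, 29, 32, 33, 10, 17), (10, 34, 29, 17, 39, 26, 15), (10, 34, 29, 17, 39, 39, 24), (10, 34, 29, 32, 33, 26, 15), (10, 34, 29, 32, 33, 39, 24), (31, 10, 33, 25, 3, 35, 19), (34, 34, 29, 17, 39, 13, 39), (34, 34, 29, 17, 39, 14, 16), (34, 34, 29, 32, 33, 13, 39), (34, 34, 29, 32, 33, 14, 16)}
π[G, A, D]: project onto (G, A, D) (5 duplicate(s) eliminated) → {(15, 29, 26), (16, 29, 14), (17, 29, 10), (19, 33, 35), (24, 29, 39), (39, 29, 13)}

{(15, 29, 26), (16, 29, 14), (17, 29, 10), (19, 33, 35), (24, 29, 39), (39, 29, 13)}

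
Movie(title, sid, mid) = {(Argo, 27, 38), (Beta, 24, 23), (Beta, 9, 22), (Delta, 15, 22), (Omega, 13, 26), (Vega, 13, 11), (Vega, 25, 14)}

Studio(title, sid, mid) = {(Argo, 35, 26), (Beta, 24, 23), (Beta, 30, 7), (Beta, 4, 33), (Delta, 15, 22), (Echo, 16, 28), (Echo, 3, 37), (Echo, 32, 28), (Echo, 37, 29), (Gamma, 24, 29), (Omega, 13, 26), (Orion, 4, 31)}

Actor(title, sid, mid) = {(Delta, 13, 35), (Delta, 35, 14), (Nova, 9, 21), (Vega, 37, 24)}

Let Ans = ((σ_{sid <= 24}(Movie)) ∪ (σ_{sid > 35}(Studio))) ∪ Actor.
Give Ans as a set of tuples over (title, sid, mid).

{(Beta, 24, 23), (Beta, 9, 22), (Delta, 13, 35), (Delta, 15, 22), (Delta, 35, 14), (Echo, 37, 29), (Nova, 9, 21), (Omega, 13, 26), (Vega, 13, 11), (Vega, 37, 24)}

Selection sid <= 24: {(Beta, 24, 23), (Beta, 9, 22), (Delta, 15, 22), (Omega, 13, 26), (Vega, 13, 11)}
Selection sid > 35: {(Echo, 37, 29)}
Union: {(Beta, 24, 23), (Beta, 9, 22), (Delta, 15, 22), (Omega, 13, 26), (Vega, 13, 11)} with {(Echo, 37, 29)} → {(Beta, 24, 23), (Beta, 9, 22), (Delta, 15, 22), (Echo, 37, 29), (Omega, 13, 26), (Vega, 13, 11)}
Union: {(Beta, 24, 23), (Beta, 9, 22), (Delta, 15, 22), (Echo, 37, 29), (Omega, 13, 26), (Vega, 13, 11)} with {(Delta, 13, 35), (Delta, 35, 14), (Nova, 9, 21), (Vega, 37, 24)} → {(Beta, 24, 23), (Beta, 9, 22), (Delta, 13, 35), (Delta, 15, 22), (Delta, 35, 14), (Echo, 37, 29), (Nova, 9, 21), (Omega, 13, 26), (Vega, 13, 11), (Vega, 37, 24)}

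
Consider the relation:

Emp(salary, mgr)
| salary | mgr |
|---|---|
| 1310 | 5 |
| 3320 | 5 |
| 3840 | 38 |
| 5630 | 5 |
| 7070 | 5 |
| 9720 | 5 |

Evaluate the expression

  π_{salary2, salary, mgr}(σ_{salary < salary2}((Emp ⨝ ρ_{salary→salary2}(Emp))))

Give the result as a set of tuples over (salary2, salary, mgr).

{(3320, 1310, 5), (5630, 1310, 5), (5630, 3320, 5), (7070, 1310, 5), (7070, 3320, 5), (7070, 5630, 5), (9720, 1310, 5), (9720, 3320, 5), (9720, 5630, 5), (9720, 7070, 5)}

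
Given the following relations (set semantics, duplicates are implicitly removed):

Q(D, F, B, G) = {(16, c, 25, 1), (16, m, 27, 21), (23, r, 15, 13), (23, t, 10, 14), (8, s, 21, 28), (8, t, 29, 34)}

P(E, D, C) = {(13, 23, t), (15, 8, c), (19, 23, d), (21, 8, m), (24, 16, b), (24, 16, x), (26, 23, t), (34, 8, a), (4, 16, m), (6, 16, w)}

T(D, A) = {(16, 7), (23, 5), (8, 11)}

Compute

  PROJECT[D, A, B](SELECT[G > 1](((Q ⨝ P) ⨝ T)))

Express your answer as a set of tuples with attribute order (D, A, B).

{(16, 7, 27), (23, 5, 10), (23, 5, 15), (8, 11, 21), (8, 11, 29)}

Q ⋈ P (natural join on D): {(16, c, 25, 1, 24, b), (16, c, 25, 1, 24, x), (16, c, 25, 1, 4, m), (16, c, 25, 1, 6, w), (16, m, 27, 21, 24, b), (16, m, 27, 21, 24, x), (16, m, 27, 21, 4, m), (16, m, 27, 21, 6, w), (23, r, 15, 13, 13, t), (23, r, 15, 13, 19, d), (23, r, 15, 13, 26, t), (23, t, 10, 14, 13, t), (23, t, 10, 14, 19, d), (23, t, 10, 14, 26, t), (8, s, 21, 28, 15, c), (8, s, 21, 28, 21, m), (8, s, 21, 28, 34, a), (8, t, 29, 34, 15, c), (8, t, 29, 34, 21, m), (8, t, 29, 34, 34, a)}
(Q ⨝ P) ⋈ T (natural join on D): {(16, c, 25, 1, 24, b, 7), (16, c, 25, 1, 24, x, 7), (16, c, 25, 1, 4, m, 7), (16, c, 25, 1, 6, w, 7), (16, m, 27, 21, 24, b, 7), (16, m, 27, 21, 24, x, 7), (16, m, 27, 21, 4, m, 7), (16, m, 27, 21, 6, w, 7), (23, r, 15, 13, 13, t, 5), (23, r, 15, 13, 19, d, 5), (23, r, 15, 13, 26, t, 5), (23, t, 10, 14, 13, t, 5), (23, t, 10, 14, 19, d, 5), (23, t, 10, 14, 26, t, 5), (8, s, 21, 28, 15, c, 11), (8, s, 21, 28, 21, m, 11), (8, s, 21, 28, 34, a, 11), (8, t, 29, 34, 15, c, 11), (8, t, 29, 34, 21, m, 11), (8, t, 29, 34, 34, a, 11)}
σ[G > 1]: keep tuples satisfying G > 1 → {(16, m, 27, 21, 24, b, 7), (16, m, 27, 21, 24, x, 7), (16, m, 27, 21, 4, m, 7), (16, m, 27, 21, 6, w, 7), (23, r, 15, 13, 13, t, 5), (23, r, 15, 13, 19, d, 5), (23, r, 15, 13, 26, t, 5), (23, t, 10, 14, 13, t, 5), (23, t, 10, 14, 19, d, 5), (23, t, 10, 14, 26, t, 5), (8, s, 21, 28, 15, c, 11), (8, s, 21, 28, 21, m, 11), (8, s, 21, 28, 34, a, 11), (8, t, 29, 34, 15, c, 11), (8, t, 29, 34, 21, m, 11), (8, t, 29, 34, 34, a, 11)}
π_{D, A, B} gives {(16, 7, 27), (23, 5, 10), (23, 5, 15), (8, 11, 21), (8, 11, 29)} (11 duplicate(s) eliminated).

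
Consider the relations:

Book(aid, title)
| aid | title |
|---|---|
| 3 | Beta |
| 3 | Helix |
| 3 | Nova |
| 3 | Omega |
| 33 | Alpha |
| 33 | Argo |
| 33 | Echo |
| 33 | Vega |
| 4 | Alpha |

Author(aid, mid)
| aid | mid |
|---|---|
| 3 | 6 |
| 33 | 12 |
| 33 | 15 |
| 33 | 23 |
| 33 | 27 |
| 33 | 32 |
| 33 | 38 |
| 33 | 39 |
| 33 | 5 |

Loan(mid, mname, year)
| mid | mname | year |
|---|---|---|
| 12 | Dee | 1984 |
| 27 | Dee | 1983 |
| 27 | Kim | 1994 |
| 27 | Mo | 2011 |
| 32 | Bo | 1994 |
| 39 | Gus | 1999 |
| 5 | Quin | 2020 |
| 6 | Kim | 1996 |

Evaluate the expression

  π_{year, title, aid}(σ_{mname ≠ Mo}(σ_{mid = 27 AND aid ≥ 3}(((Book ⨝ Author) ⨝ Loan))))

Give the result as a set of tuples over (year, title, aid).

{(1983, Alpha, 33), (1983, Argo, 33), (1983, Echo, 33), (1983, Vega, 33), (1994, Alpha, 33), (1994, Argo, 33), (1994, Echo, 33), (1994, Vega, 33)}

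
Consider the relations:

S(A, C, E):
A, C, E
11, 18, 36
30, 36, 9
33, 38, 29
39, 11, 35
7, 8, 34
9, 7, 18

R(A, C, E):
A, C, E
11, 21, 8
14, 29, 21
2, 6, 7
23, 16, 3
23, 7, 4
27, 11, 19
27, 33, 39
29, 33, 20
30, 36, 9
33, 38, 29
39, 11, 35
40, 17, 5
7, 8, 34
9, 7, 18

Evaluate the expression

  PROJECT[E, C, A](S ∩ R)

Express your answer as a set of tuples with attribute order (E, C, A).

{(18, 7, 9), (29, 38, 33), (34, 8, 7), (35, 11, 39), (9, 36, 30)}

Intersection: {(11, 18, 36), (30, 36, 9), (33, 38, 29), (39, 11, 35), (7, 8, 34), (9, 7, 18)} with {(11, 21, 8), (14, 29, 21), (2, 6, 7), (23, 16, 3), (23, 7, 4), (27, 11, 19), (27, 33, 39), (29, 33, 20), (30, 36, 9), (33, 38, 29), (39, 11, 35), (40, 17, 5), (7, 8, 34), (9, 7, 18)} → {(30, 36, 9), (33, 38, 29), (39, 11, 35), (7, 8, 34), (9, 7, 18)}
π_{E, C, A} gives {(18, 7, 9), (29, 38, 33), (34, 8, 7), (35, 11, 39), (9, 36, 30)}.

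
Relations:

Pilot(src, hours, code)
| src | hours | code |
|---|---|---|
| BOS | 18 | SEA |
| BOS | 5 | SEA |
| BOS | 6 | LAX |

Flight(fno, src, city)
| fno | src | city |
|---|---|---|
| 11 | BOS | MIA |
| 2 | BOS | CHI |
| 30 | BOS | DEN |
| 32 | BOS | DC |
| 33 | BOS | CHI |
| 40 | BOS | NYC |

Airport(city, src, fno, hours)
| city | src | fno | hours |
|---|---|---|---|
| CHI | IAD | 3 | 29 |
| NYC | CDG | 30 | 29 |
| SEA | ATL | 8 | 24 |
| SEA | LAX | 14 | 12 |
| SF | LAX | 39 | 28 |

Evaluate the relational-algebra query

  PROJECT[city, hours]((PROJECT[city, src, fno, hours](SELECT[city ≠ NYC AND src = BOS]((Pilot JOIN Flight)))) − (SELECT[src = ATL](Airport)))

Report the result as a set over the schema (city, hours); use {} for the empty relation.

Joining Pilot and Flight on src yields {(BOS, 18, SEA, 11, MIA), (BOS, 18, SEA, 2, CHI), (BOS, 18, SEA, 30, DEN), (BOS, 18, SEA, 32, DC), (BOS, 18, SEA, 33, CHI), (BOS, 18, SEA, 40, NYC), (BOS, 5, SEA, 11, MIA), (BOS, 5, SEA, 2, CHI), (BOS, 5, SEA, 30, DEN), (BOS, 5, SEA, 32, DC), (BOS, 5, SEA, 33, CHI), (BOS, 5, SEA, 40, NYC), (BOS, 6, LAX, 11, MIA), (BOS, 6, LAX, 2, CHI), (BOS, 6, LAX, 30, DEN), (BOS, 6, LAX, 32, DC), (BOS, 6, LAX, 33, CHI), (BOS, 6, LAX, 40, NYC)}.
σ[city ≠ NYC AND src = BOS]: keep tuples satisfying city ≠ NYC AND src = BOS → {(BOS, 18, SEA, 11, MIA), (BOS, 18, SEA, 2, CHI), (BOS, 18, SEA, 30, DEN), (BOS, 18, SEA, 32, DC), (BOS, 18, SEA, 33, CHI), (BOS, 5, SEA, 11, MIA), (BOS, 5, SEA, 2, CHI), (BOS, 5, SEA, 30, DEN), (BOS, 5, SEA, 32, DC), (BOS, 5, SEA, 33, CHI), (BOS, 6, LAX, 11, MIA), (BOS, 6, LAX, 2, CHI), (BOS, 6, LAX, 30, DEN), (BOS, 6, LAX, 32, DC), (BOS, 6, LAX, 33, CHI)}
π[city, src, fno, hours]: project onto (city, src, fno, hours) → {(CHI, BOS, 2, 18), (CHI, BOS, 2, 5), (CHI, BOS, 2, 6), (CHI, BOS, 33, 18), (CHI, BOS, 33, 5), (CHI, BOS, 33, 6), (DC, BOS, 32, 18), (DC, BOS, 32, 5), (DC, BOS, 32, 6), (DEN, BOS, 30, 18), (DEN, BOS, 30, 5), (DEN, BOS, 30, 6), (MIA, BOS, 11, 18), (MIA, BOS, 11, 5), (MIA, BOS, 11, 6)}
σ[src = ATL]: keep tuples satisfying src = ATL → {(SEA, ATL, 8, 24)}
Difference: {(CHI, BOS, 2, 18), (CHI, BOS, 2, 5), (CHI, BOS, 2, 6), (CHI, BOS, 33, 18), (CHI, BOS, 33, 5), (CHI, BOS, 33, 6), (DC, BOS, 32, 18), (DC, BOS, 32, 5), (DC, BOS, 32, 6), (DEN, BOS, 30, 18), (DEN, BOS, 30, 5), (DEN, BOS, 30, 6), (MIA, BOS, 11, 18), (MIA, BOS, 11, 5), (MIA, BOS, 11, 6)} with {(SEA, ATL, 8, 24)} → {(CHI, BOS, 2, 18), (CHI, BOS, 2, 5), (CHI, BOS, 2, 6), (CHI, BOS, 33, 18), (CHI, BOS, 33, 5), (CHI, BOS, 33, 6), (DC, BOS, 32, 18), (DC, BOS, 32, 5), (DC, BOS, 32, 6), (DEN, BOS, 30, 18), (DEN, BOS, 30, 5), (DEN, BOS, 30, 6), (MIA, BOS, 11, 18), (MIA, BOS, 11, 5), (MIA, BOS, 11, 6)}
π[city, hours]: project onto (city, hours) (3 duplicate(s) eliminated) → {(CHI, 18), (CHI, 5), (CHI, 6), (DC, 18), (DC, 5), (DC, 6), (DEN, 18), (DEN, 5), (DEN, 6), (MIA, 18), (MIA, 5), (MIA, 6)}

{(CHI, 18), (CHI, 5), (CHI, 6), (DC, 18), (DC, 5), (DC, 6), (DEN, 18), (DEN, 5), (DEN, 6), (MIA, 18), (MIA, 5), (MIA, 6)}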